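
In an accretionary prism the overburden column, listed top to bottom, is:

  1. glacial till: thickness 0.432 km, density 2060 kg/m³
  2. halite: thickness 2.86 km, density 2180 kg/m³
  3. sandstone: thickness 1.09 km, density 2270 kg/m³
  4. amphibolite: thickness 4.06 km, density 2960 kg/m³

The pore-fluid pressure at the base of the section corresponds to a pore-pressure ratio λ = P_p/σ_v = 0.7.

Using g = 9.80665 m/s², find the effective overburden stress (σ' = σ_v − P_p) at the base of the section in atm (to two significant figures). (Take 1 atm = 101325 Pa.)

Overburden (lithostatic) stress σ_v:
glacial till: 2060 kg/m³ × 9.80665 m/s² × 432 m = 8.727×10^6 Pa = 8.727 MPa
halite: 2180 kg/m³ × 9.80665 m/s² × 2860 m = 6.114×10^7 Pa = 61.14 MPa
sandstone: 2270 kg/m³ × 9.80665 m/s² × 1090 m = 2.426×10^7 Pa = 24.26 MPa
amphibolite: 2960 kg/m³ × 9.80665 m/s² × 4060 m = 1.179×10^8 Pa = 117.9 MPa
Total = 8.727 + 61.14 + 24.26 + 117.9 = 211.99 MPa
Pore pressure P_p = λ·σ_v = 0.7 × 212.0 MPa = 148.4 MPa
Effective stress σ' = σ_v − P_p = 212.0 − 148.4 = 63.596 MPa = 627.64 atm

630 atm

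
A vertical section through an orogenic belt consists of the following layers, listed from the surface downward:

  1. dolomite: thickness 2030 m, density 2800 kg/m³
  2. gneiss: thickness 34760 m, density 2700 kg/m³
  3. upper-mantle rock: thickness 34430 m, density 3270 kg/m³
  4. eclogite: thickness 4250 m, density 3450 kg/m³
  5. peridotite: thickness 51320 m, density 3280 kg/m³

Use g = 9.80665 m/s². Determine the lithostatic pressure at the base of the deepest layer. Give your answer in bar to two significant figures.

dolomite: 2800 kg/m³ × 9.80665 m/s² × 2030 m = 5.574×10^7 Pa = 557.4 bar
gneiss: 2700 kg/m³ × 9.80665 m/s² × 34760 m = 9.204×10^8 Pa = 9204 bar
upper-mantle rock: 3270 kg/m³ × 9.80665 m/s² × 34430 m = 1.104×10^9 Pa = 11041 bar
eclogite: 3450 kg/m³ × 9.80665 m/s² × 4250 m = 1.438×10^8 Pa = 1438 bar
peridotite: 3280 kg/m³ × 9.80665 m/s² × 51320 m = 1.651×10^9 Pa = 16507 bar
Total = 557.4 + 9204 + 11041 + 1438 + 16507 = 38747 bar

39000 bar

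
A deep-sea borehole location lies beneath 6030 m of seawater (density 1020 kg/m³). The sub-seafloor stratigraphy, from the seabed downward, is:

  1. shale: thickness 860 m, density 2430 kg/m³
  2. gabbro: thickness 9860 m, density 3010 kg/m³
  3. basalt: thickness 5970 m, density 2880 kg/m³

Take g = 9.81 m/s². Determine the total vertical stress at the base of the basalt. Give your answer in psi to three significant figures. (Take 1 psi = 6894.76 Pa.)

seawater: 1020 kg/m³ × 9.81 m/s² × 6030 m = 6.034×10^7 Pa = 8751 psi
shale: 2430 kg/m³ × 9.81 m/s² × 860 m = 2.050×10^7 Pa = 2973 psi
gabbro: 3010 kg/m³ × 9.81 m/s² × 9860 m = 2.911×10^8 Pa = 42227 psi
basalt: 2880 kg/m³ × 9.81 m/s² × 5970 m = 1.687×10^8 Pa = 24463 psi
Total = 8751 + 2973 + 42227 + 24463 = 78415 psi

78400 psi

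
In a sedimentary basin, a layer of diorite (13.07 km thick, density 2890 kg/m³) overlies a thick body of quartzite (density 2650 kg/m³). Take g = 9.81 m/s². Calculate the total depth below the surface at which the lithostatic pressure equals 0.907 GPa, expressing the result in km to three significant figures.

33.7 km

Pressure at base of upper layers: 2890×9.81×13070 = 3.705×10^8 Pa = 0.3705 GPa
Remaining pressure to be supplied by quartzite: 9.070×10^8 − 3.705×10^8 = 5.365×10^8 Pa
Additional depth in quartzite = 5.365×10^8 Pa / (2650 kg/m³ × 9.81 m/s²) = 20636 m
Total depth = 13070 m + 20636 m = 33706 m
= 33.706 km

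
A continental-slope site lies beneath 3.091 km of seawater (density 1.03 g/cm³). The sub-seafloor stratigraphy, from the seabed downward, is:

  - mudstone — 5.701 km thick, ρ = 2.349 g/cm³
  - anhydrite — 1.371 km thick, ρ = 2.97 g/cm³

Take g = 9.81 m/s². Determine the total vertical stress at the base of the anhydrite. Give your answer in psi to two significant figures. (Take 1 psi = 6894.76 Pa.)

29000 psi

seawater: 1030 kg/m³ × 9.81 m/s² × 3091 m = 3.123×10^7 Pa = 4530 psi
mudstone: 2349 kg/m³ × 9.81 m/s² × 5701 m = 1.314×10^8 Pa = 19054 psi
anhydrite: 2970 kg/m³ × 9.81 m/s² × 1371 m = 3.995×10^7 Pa = 5794 psi
Total = 4530 + 19054 + 5794 = 29377 psi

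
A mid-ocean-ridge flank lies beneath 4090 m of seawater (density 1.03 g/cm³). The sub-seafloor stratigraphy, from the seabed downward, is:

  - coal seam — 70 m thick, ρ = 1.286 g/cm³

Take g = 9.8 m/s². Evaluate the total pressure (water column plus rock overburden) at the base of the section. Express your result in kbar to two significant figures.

seawater: 1030 kg/m³ × 9.8 m/s² × 4090 m = 4.128×10^7 Pa = 0.4128 kbar
coal seam: 1286 kg/m³ × 9.8 m/s² × 70 m = 8.822×10^5 Pa = 8.822×10^-3 kbar
Total = 0.4128 + 8.822×10^-3 = 0.42167 kbar

0.42 kbar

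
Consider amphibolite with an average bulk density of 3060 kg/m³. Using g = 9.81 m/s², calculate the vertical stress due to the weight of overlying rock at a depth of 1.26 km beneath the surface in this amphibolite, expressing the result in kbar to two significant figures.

0.38 kbar

amphibolite: 3060 kg/m³ × 9.81 m/s² × 1260 m = 3.782×10^7 Pa = 0.3782 kbar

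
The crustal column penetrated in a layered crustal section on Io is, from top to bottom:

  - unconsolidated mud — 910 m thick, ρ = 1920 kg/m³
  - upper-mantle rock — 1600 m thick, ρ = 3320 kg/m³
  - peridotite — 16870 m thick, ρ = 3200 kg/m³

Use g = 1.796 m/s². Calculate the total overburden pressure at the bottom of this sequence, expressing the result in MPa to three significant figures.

unconsolidated mud: 1920 kg/m³ × 1.796 m/s² × 910 m = 3.138×10^6 Pa = 3.138 MPa
upper-mantle rock: 3320 kg/m³ × 1.796 m/s² × 1600 m = 9.540×10^6 Pa = 9.540 MPa
peridotite: 3200 kg/m³ × 1.796 m/s² × 16870 m = 9.696×10^7 Pa = 96.96 MPa
Total = 3.138 + 9.540 + 96.96 = 109.63 MPa

110 MPa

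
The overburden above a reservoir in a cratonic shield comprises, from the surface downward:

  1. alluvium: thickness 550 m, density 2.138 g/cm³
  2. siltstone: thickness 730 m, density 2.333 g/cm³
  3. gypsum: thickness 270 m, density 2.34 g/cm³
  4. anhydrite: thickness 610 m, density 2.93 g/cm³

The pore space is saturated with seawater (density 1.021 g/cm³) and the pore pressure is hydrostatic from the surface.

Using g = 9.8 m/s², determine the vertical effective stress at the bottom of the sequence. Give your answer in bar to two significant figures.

Overburden (lithostatic) stress σ_v:
alluvium: 2138 kg/m³ × 9.8 m/s² × 550 m = 1.152×10^7 Pa = 11.52 MPa
siltstone: 2333 kg/m³ × 9.8 m/s² × 730 m = 1.669×10^7 Pa = 16.69 MPa
gypsum: 2340 kg/m³ × 9.8 m/s² × 270 m = 6.192×10^6 Pa = 6.192 MPa
anhydrite: 2930 kg/m³ × 9.8 m/s² × 610 m = 1.752×10^7 Pa = 17.52 MPa
Total = 11.52 + 16.69 + 6.192 + 17.52 = 51.921 MPa
Pore pressure P_p = 1021 kg/m³ × 9.8 m/s² × 2160 m = 2.161×10^7 Pa = 21.61 MPa
Effective stress σ' = σ_v − P_p = 51.92 − 21.61 = 30.309 MPa = 303.09 bar

300 bar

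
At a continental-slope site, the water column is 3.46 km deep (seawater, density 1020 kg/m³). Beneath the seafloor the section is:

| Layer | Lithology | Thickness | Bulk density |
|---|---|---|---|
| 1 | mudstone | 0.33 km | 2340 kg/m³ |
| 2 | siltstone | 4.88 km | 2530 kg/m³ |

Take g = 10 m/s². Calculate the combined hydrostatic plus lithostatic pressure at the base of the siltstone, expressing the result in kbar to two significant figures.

seawater: 1020 kg/m³ × 10 m/s² × 3460 m = 3.529×10^7 Pa = 0.3529 kbar
mudstone: 2340 kg/m³ × 10 m/s² × 330 m = 7.722×10^6 Pa = 0.07722 kbar
siltstone: 2530 kg/m³ × 10 m/s² × 4880 m = 1.235×10^8 Pa = 1.235 kbar
Total = 0.3529 + 0.07722 + 1.235 = 1.6648 kbar

1.7 kbar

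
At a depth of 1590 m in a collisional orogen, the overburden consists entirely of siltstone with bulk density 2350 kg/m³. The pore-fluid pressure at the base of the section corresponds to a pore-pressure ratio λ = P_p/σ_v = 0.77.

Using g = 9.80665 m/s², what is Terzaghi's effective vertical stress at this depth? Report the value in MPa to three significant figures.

Overburden (lithostatic) stress σ_v:
siltstone: 2350 kg/m³ × 9.80665 m/s² × 1590 m = 3.664×10^7 Pa = 36.64 MPa
Pore pressure P_p = λ·σ_v = 0.77 × 36.64 MPa = 28.21 MPa
Effective stress σ' = σ_v − P_p = 36.64 − 28.21 = 8.4278 MPa

8.43 MPa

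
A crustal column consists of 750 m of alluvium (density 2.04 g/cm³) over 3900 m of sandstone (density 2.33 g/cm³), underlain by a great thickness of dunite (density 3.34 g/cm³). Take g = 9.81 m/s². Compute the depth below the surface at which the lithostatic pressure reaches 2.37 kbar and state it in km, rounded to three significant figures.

8.70 km

Pressure at base of upper layers: 2040×9.81×750 + 2330×9.81×3900 = 1.042×10^8 Pa = 1.042 kbar
Remaining pressure to be supplied by dunite: 2.370×10^8 − 1.042×10^8 = 1.328×10^8 Pa
Additional depth in dunite = 1.328×10^8 Pa / (3340 kg/m³ × 9.81 m/s²) = 4054.5 m
Total depth = 4650 m + 4054.5 m = 8704.5 m
= 8.7045 km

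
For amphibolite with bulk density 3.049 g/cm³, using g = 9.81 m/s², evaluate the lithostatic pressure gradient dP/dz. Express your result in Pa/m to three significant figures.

dP/dz = ρg = 3049 kg/m³ × 9.81 m/s² = 29911 Pa/m

29900 Pa/m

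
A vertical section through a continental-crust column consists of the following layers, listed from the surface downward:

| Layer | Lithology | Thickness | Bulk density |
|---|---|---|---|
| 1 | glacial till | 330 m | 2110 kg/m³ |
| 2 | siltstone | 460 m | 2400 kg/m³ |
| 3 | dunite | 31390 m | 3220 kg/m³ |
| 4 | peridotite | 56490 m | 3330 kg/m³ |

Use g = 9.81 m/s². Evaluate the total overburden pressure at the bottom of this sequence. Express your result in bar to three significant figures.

28500 bar

glacial till: 2110 kg/m³ × 9.81 m/s² × 330 m = 6.831×10^6 Pa = 68.31 bar
siltstone: 2400 kg/m³ × 9.81 m/s² × 460 m = 1.083×10^7 Pa = 108.3 bar
dunite: 3220 kg/m³ × 9.81 m/s² × 31390 m = 9.916×10^8 Pa = 9916 bar
peridotite: 3330 kg/m³ × 9.81 m/s² × 56490 m = 1.845×10^9 Pa = 18454 bar
Total = 68.31 + 108.3 + 9916 + 18454 = 28546 bar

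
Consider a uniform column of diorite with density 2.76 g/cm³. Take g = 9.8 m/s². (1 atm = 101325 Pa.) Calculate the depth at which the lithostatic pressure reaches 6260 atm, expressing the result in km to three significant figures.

h = P/(ρg) = 6260 atm / (2760 kg/m³ × 9.8 m/s²) = 6.343×10^8 Pa / 27048 Pa/m = 23451 m
= 23.451 km

23.5 km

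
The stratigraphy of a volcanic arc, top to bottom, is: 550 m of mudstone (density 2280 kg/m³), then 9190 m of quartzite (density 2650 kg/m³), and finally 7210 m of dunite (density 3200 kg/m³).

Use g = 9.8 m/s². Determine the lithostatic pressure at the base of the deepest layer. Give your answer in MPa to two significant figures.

mudstone: 2280 kg/m³ × 9.8 m/s² × 550 m = 1.229×10^7 Pa = 12.29 MPa
quartzite: 2650 kg/m³ × 9.8 m/s² × 9190 m = 2.387×10^8 Pa = 238.7 MPa
dunite: 3200 kg/m³ × 9.8 m/s² × 7210 m = 2.261×10^8 Pa = 226.1 MPa
Total = 12.29 + 238.7 + 226.1 = 477.06 MPa

480 MPa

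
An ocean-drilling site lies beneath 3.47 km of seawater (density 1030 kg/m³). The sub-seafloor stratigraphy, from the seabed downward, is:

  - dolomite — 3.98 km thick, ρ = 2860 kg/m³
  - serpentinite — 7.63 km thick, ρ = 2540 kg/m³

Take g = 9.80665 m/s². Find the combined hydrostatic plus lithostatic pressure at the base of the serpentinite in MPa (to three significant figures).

337 MPa

seawater: 1030 kg/m³ × 9.80665 m/s² × 3470 m = 3.505×10^7 Pa = 35.05 MPa
dolomite: 2860 kg/m³ × 9.80665 m/s² × 3980 m = 1.116×10^8 Pa = 111.6 MPa
serpentinite: 2540 kg/m³ × 9.80665 m/s² × 7630 m = 1.901×10^8 Pa = 190.1 MPa
Total = 35.05 + 111.6 + 190.1 = 336.73 MPa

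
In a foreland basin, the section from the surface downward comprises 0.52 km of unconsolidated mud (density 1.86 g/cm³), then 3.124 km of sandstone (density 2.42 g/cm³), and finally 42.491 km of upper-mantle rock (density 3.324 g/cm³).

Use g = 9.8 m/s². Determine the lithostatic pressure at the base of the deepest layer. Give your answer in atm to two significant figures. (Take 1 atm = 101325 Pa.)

14000 atm

unconsolidated mud: 1860 kg/m³ × 9.8 m/s² × 520 m = 9.479×10^6 Pa = 93.55 atm
sandstone: 2420 kg/m³ × 9.8 m/s² × 3124 m = 7.409×10^7 Pa = 731.2 atm
upper-mantle rock: 3324 kg/m³ × 9.8 m/s² × 42491 m = 1.384×10^9 Pa = 13661 atm
Total = 93.55 + 731.2 + 13661 = 14485 atm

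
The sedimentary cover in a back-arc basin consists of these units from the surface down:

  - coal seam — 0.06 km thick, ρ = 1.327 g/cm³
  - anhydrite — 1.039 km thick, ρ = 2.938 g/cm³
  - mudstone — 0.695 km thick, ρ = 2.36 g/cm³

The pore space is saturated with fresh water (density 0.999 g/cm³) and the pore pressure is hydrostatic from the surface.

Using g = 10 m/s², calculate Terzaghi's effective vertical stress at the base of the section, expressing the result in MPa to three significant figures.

29.8 MPa

Overburden (lithostatic) stress σ_v:
coal seam: 1327 kg/m³ × 10 m/s² × 60 m = 7.962×10^5 Pa = 0.7962 MPa
anhydrite: 2938 kg/m³ × 10 m/s² × 1039 m = 3.053×10^7 Pa = 30.53 MPa
mudstone: 2360 kg/m³ × 10 m/s² × 695 m = 1.640×10^7 Pa = 16.40 MPa
Total = 0.7962 + 30.53 + 16.40 = 47.724 MPa
Pore pressure P_p = 999 kg/m³ × 10 m/s² × 1794 m = 1.792×10^7 Pa = 17.92 MPa
Effective stress σ' = σ_v − P_p = 47.72 − 17.92 = 29.802 MPa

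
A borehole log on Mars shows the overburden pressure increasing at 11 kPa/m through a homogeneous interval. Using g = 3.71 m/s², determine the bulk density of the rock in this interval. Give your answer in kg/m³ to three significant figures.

2960 kg/m³

ρ = (dP/dz)/g = 11 kPa/m / 3.71 m/s² = 11000 Pa/m / 3.71 m/s² = 2965.0 kg/m³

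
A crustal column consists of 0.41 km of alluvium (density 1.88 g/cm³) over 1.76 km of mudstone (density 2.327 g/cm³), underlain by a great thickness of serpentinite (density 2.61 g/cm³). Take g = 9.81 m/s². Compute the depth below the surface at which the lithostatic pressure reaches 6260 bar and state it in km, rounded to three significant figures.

Pressure at base of upper layers: 1880×9.81×410 + 2327×9.81×1760 = 4.774×10^7 Pa = 477.4 bar
Remaining pressure to be supplied by serpentinite: 6.260×10^8 − 4.774×10^7 = 5.783×10^8 Pa
Additional depth in serpentinite = 5.783×10^8 Pa / (2610 kg/m³ × 9.81 m/s²) = 22585 m
Total depth = 2170 m + 22585 m = 24755 m
= 24.755 km

24.8 km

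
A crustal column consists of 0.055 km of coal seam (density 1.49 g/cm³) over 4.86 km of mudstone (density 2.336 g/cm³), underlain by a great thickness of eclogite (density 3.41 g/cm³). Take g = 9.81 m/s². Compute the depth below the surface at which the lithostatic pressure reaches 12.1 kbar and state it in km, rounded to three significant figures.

Pressure at base of upper layers: 1490×9.81×55 + 2336×9.81×4860 = 1.122×10^8 Pa = 1.122 kbar
Remaining pressure to be supplied by eclogite: 1.210×10^9 − 1.122×10^8 = 1.098×10^9 Pa
Additional depth in eclogite = 1.098×10^9 Pa / (3410 kg/m³ × 9.81 m/s²) = 32818 m
Total depth = 4915 m + 32818 m = 37733 m
= 37.733 km

37.7 km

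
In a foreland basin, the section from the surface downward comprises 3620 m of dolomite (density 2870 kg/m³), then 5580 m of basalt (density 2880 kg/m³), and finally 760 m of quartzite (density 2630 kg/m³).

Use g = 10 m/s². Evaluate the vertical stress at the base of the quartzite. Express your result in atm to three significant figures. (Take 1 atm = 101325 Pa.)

dolomite: 2870 kg/m³ × 10 m/s² × 3620 m = 1.039×10^8 Pa = 1025 atm
basalt: 2880 kg/m³ × 10 m/s² × 5580 m = 1.607×10^8 Pa = 1586 atm
quartzite: 2630 kg/m³ × 10 m/s² × 760 m = 1.999×10^7 Pa = 197.3 atm
Total = 1025 + 1586 + 197.3 = 2808.6 atm

2810 atm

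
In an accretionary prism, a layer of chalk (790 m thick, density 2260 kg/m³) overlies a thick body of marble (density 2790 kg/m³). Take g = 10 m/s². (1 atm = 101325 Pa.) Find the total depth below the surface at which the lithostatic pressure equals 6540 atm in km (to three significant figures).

23.9 km

Pressure at base of upper layers: 2260×10×790 = 1.785×10^7 Pa = 176.2 atm
Remaining pressure to be supplied by marble: 6.627×10^8 − 1.785×10^7 = 6.448×10^8 Pa
Additional depth in marble = 6.448×10^8 Pa / (2790 kg/m³ × 10 m/s²) = 23112 m
Total depth = 790 m + 23112 m = 23902 m
= 23.902 km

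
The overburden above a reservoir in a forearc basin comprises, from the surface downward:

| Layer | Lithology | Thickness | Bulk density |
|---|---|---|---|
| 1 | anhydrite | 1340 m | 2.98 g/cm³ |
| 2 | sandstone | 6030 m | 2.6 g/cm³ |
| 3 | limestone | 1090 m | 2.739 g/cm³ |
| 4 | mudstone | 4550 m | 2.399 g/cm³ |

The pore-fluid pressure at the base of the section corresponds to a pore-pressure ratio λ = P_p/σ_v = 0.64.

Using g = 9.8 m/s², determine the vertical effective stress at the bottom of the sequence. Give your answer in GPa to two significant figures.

0.12 GPa

Overburden (lithostatic) stress σ_v:
anhydrite: 2980 kg/m³ × 9.8 m/s² × 1340 m = 3.913×10^7 Pa = 39.13 MPa
sandstone: 2600 kg/m³ × 9.8 m/s² × 6030 m = 1.536×10^8 Pa = 153.6 MPa
limestone: 2739 kg/m³ × 9.8 m/s² × 1090 m = 2.926×10^7 Pa = 29.26 MPa
mudstone: 2399 kg/m³ × 9.8 m/s² × 4550 m = 1.070×10^8 Pa = 107.0 MPa
Total = 39.13 + 153.6 + 29.26 + 107.0 = 329.01 MPa
Pore pressure P_p = λ·σ_v = 0.64 × 329.0 MPa = 210.6 MPa
Effective stress σ' = σ_v − P_p = 329.0 − 210.6 = 118.44 MPa = 0.11844 GPa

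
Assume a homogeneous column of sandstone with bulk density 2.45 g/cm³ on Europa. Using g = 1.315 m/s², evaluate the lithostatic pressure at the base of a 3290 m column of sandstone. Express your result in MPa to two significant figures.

sandstone: 2450 kg/m³ × 1.315 m/s² × 3290 m = 1.060×10^7 Pa = 10.60 MPa

11 MPa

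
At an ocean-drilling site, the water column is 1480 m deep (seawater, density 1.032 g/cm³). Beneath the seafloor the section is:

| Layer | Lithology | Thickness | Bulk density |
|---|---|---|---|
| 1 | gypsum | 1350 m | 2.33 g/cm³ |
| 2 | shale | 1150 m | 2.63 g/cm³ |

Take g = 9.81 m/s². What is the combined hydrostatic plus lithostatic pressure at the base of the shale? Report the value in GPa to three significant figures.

0.0755 GPa

seawater: 1032 kg/m³ × 9.81 m/s² × 1480 m = 1.498×10^7 Pa = 0.01498 GPa
gypsum: 2330 kg/m³ × 9.81 m/s² × 1350 m = 3.086×10^7 Pa = 0.03086 GPa
shale: 2630 kg/m³ × 9.81 m/s² × 1150 m = 2.967×10^7 Pa = 0.02967 GPa
Total = 0.01498 + 0.03086 + 0.02967 = 0.075511 GPa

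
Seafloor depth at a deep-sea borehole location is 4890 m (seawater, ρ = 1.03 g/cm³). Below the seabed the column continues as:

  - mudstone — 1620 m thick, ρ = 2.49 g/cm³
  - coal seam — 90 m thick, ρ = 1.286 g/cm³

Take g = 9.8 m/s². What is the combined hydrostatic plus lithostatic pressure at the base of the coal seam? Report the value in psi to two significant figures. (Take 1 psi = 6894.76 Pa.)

seawater: 1030 kg/m³ × 9.8 m/s² × 4890 m = 4.936×10^7 Pa = 7159 psi
mudstone: 2490 kg/m³ × 9.8 m/s² × 1620 m = 3.953×10^7 Pa = 5734 psi
coal seam: 1286 kg/m³ × 9.8 m/s² × 90 m = 1.134×10^6 Pa = 164.5 psi
Total = 7159 + 5734 + 164.5 = 13057 psi

13000 psi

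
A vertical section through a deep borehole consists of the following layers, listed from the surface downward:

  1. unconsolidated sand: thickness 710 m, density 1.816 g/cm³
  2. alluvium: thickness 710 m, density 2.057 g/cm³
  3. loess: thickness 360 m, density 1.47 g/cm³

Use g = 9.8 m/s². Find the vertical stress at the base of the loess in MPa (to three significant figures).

32.1 MPa

unconsolidated sand: 1816 kg/m³ × 9.8 m/s² × 710 m = 1.264×10^7 Pa = 12.64 MPa
alluvium: 2057 kg/m³ × 9.8 m/s² × 710 m = 1.431×10^7 Pa = 14.31 MPa
loess: 1470 kg/m³ × 9.8 m/s² × 360 m = 5.186×10^6 Pa = 5.186 MPa
Total = 12.64 + 14.31 + 5.186 = 32.134 MPa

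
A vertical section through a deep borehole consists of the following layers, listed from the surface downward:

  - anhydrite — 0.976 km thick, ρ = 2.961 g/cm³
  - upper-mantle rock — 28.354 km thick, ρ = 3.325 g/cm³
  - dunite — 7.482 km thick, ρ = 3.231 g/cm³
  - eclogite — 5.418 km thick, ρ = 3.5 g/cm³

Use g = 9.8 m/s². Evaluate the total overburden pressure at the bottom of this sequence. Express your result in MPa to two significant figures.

1400 MPa

anhydrite: 2961 kg/m³ × 9.8 m/s² × 976 m = 2.832×10^7 Pa = 28.32 MPa
upper-mantle rock: 3325 kg/m³ × 9.8 m/s² × 28354 m = 9.239×10^8 Pa = 923.9 MPa
dunite: 3231 kg/m³ × 9.8 m/s² × 7482 m = 2.369×10^8 Pa = 236.9 MPa
eclogite: 3500 kg/m³ × 9.8 m/s² × 5418 m = 1.858×10^8 Pa = 185.8 MPa
Total = 28.32 + 923.9 + 236.9 + 185.8 = 1375.0 MPa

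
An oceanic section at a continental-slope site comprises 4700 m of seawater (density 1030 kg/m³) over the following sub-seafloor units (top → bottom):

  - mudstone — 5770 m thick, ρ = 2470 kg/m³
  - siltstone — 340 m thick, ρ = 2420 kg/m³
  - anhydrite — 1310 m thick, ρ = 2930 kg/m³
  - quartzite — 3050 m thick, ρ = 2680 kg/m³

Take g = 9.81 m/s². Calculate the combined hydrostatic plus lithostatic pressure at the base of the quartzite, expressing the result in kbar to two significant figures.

seawater: 1030 kg/m³ × 9.81 m/s² × 4700 m = 4.749×10^7 Pa = 0.4749 kbar
mudstone: 2470 kg/m³ × 9.81 m/s² × 5770 m = 1.398×10^8 Pa = 1.398 kbar
siltstone: 2420 kg/m³ × 9.81 m/s² × 340 m = 8.072×10^6 Pa = 0.08072 kbar
anhydrite: 2930 kg/m³ × 9.81 m/s² × 1310 m = 3.765×10^7 Pa = 0.3765 kbar
quartzite: 2680 kg/m³ × 9.81 m/s² × 3050 m = 8.019×10^7 Pa = 0.8019 kbar
Total = 0.4749 + 1.398 + 0.08072 + 0.3765 + 0.8019 = 3.1321 kbar

3.1 kbar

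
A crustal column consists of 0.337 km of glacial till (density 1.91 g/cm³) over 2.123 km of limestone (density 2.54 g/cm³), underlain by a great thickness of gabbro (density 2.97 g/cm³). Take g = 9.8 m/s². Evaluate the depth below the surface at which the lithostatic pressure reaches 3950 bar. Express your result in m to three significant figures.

14000 m

Pressure at base of upper layers: 1910×9.8×337 + 2540×9.8×2123 = 5.915×10^7 Pa = 591.5 bar
Remaining pressure to be supplied by gabbro: 3.950×10^8 − 5.915×10^7 = 3.358×10^8 Pa
Additional depth in gabbro = 3.358×10^8 Pa / (2970 kg/m³ × 9.8 m/s²) = 11539 m
Total depth = 2460 m + 11539 m = 13999 m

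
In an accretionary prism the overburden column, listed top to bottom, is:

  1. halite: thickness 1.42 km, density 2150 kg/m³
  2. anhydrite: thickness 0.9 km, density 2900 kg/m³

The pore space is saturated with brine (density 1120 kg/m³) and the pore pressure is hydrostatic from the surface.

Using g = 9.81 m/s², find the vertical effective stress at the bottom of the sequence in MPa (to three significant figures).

30.1 MPa

Overburden (lithostatic) stress σ_v:
halite: 2150 kg/m³ × 9.81 m/s² × 1420 m = 2.995×10^7 Pa = 29.95 MPa
anhydrite: 2900 kg/m³ × 9.81 m/s² × 900 m = 2.560×10^7 Pa = 25.60 MPa
Total = 29.95 + 25.60 = 55.554 MPa
Pore pressure P_p = 1120 kg/m³ × 9.81 m/s² × 2320 m = 2.549×10^7 Pa = 25.49 MPa
Effective stress σ' = σ_v − P_p = 55.55 − 25.49 = 30.064 MPa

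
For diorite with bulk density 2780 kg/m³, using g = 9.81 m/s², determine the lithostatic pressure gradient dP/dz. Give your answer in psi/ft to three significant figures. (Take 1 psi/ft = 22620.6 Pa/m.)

dP/dz = ρg = 2780 kg/m³ × 9.81 m/s² = 27272 Pa/m
= 27272 Pa/m × (1 psi/ft / 22621 Pa/m) = 1.2056 psi/ft

1.21 psi/ft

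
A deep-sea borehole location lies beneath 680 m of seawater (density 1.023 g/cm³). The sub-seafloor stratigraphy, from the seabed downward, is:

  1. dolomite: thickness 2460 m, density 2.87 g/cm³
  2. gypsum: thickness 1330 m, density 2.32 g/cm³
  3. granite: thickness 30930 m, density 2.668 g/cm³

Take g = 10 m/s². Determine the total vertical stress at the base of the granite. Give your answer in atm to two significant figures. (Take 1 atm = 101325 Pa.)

seawater: 1023 kg/m³ × 10 m/s² × 680 m = 6.956×10^6 Pa = 68.65 atm
dolomite: 2870 kg/m³ × 10 m/s² × 2460 m = 7.060×10^7 Pa = 696.8 atm
gypsum: 2320 kg/m³ × 10 m/s² × 1330 m = 3.086×10^7 Pa = 304.5 atm
granite: 2668 kg/m³ × 10 m/s² × 30930 m = 8.252×10^8 Pa = 8144 atm
Total = 68.65 + 696.8 + 304.5 + 8144 = 9214.2 atm

9200 atm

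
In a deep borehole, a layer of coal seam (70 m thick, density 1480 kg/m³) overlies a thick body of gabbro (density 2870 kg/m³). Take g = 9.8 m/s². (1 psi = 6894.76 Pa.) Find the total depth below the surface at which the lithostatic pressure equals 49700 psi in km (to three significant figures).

12.2 km

Pressure at base of upper layers: 1480×9.8×70 = 1.015×10^6 Pa = 147.3 psi
Remaining pressure to be supplied by gabbro: 3.427×10^8 − 1.015×10^6 = 3.417×10^8 Pa
Additional depth in gabbro = 3.417×10^8 Pa / (2870 kg/m³ × 9.8 m/s²) = 12147 m
Total depth = 70 m + 12147 m = 12217 m
= 12.217 km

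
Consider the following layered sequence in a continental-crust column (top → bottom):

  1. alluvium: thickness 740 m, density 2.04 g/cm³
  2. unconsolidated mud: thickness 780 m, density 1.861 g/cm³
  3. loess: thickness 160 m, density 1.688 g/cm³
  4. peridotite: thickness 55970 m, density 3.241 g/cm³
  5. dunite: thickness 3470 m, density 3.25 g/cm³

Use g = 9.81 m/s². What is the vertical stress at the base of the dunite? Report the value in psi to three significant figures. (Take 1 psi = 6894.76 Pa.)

alluvium: 2040 kg/m³ × 9.81 m/s² × 740 m = 1.481×10^7 Pa = 2148 psi
unconsolidated mud: 1861 kg/m³ × 9.81 m/s² × 780 m = 1.424×10^7 Pa = 2065 psi
loess: 1688 kg/m³ × 9.81 m/s² × 160 m = 2.649×10^6 Pa = 384.3 psi
peridotite: 3241 kg/m³ × 9.81 m/s² × 55970 m = 1.780×10^9 Pa = 2.581×10^5 psi
dunite: 3250 kg/m³ × 9.81 m/s² × 3470 m = 1.106×10^8 Pa = 16046 psi
Total = 2148 + 2065 + 384.3 + 2.581×10^5 + 16046 = 2.7874×10^5 psi

279000 psi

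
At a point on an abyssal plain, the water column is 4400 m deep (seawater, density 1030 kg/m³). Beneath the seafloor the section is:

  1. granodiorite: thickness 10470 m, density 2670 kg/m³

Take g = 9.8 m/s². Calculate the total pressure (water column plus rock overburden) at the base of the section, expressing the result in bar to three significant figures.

seawater: 1030 kg/m³ × 9.8 m/s² × 4400 m = 4.441×10^7 Pa = 444.1 bar
granodiorite: 2670 kg/m³ × 9.8 m/s² × 10470 m = 2.740×10^8 Pa = 2740 bar
Total = 444.1 + 2740 = 3183.7 bar

3180 bar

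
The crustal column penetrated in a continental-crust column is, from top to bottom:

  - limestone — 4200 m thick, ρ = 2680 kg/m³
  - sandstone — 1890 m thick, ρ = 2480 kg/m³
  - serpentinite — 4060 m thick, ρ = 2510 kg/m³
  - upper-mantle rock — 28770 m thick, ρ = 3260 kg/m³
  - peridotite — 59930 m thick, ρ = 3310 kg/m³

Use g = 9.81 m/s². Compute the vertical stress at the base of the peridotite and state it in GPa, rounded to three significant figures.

limestone: 2680 kg/m³ × 9.81 m/s² × 4200 m = 1.104×10^8 Pa = 0.1104 GPa
sandstone: 2480 kg/m³ × 9.81 m/s² × 1890 m = 4.598×10^7 Pa = 0.04598 GPa
serpentinite: 2510 kg/m³ × 9.81 m/s² × 4060 m = 9.997×10^7 Pa = 0.09997 GPa
upper-mantle rock: 3260 kg/m³ × 9.81 m/s² × 28770 m = 9.201×10^8 Pa = 0.9201 GPa
peridotite: 3310 kg/m³ × 9.81 m/s² × 59930 m = 1.946×10^9 Pa = 1.946 GPa
Total = 0.1104 + 0.04598 + 0.09997 + 0.9201 + 1.946 = 3.1224 GPa

3.12 GPa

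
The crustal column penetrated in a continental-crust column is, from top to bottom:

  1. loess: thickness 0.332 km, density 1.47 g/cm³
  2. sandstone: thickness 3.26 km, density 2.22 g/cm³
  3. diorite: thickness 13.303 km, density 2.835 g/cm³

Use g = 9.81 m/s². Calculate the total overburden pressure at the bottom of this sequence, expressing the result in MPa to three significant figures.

loess: 1470 kg/m³ × 9.81 m/s² × 332 m = 4.788×10^6 Pa = 4.788 MPa
sandstone: 2220 kg/m³ × 9.81 m/s² × 3260 m = 7.100×10^7 Pa = 71.00 MPa
diorite: 2835 kg/m³ × 9.81 m/s² × 13303 m = 3.700×10^8 Pa = 370.0 MPa
Total = 4.788 + 71.00 + 370.0 = 445.76 MPa

446 MPa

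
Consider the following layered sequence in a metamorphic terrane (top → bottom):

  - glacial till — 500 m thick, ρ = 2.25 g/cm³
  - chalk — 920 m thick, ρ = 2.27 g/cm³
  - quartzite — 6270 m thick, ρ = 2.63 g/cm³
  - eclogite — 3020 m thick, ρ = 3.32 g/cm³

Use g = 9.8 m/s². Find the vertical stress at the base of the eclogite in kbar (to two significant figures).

2.9 kbar

glacial till: 2250 kg/m³ × 9.8 m/s² × 500 m = 1.103×10^7 Pa = 0.1103 kbar
chalk: 2270 kg/m³ × 9.8 m/s² × 920 m = 2.047×10^7 Pa = 0.2047 kbar
quartzite: 2630 kg/m³ × 9.8 m/s² × 6270 m = 1.616×10^8 Pa = 1.616 kbar
eclogite: 3320 kg/m³ × 9.8 m/s² × 3020 m = 9.826×10^7 Pa = 0.9826 kbar
Total = 0.1103 + 0.2047 + 1.616 + 0.9826 = 2.9135 kbar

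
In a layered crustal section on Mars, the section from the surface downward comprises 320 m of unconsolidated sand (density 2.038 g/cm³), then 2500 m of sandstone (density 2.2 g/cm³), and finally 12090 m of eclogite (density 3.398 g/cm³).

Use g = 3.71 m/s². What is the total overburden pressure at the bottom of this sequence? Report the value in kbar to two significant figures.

1.8 kbar

unconsolidated sand: 2038 kg/m³ × 3.71 m/s² × 320 m = 2.420×10^6 Pa = 0.02420 kbar
sandstone: 2200 kg/m³ × 3.71 m/s² × 2500 m = 2.041×10^7 Pa = 0.2041 kbar
eclogite: 3398 kg/m³ × 3.71 m/s² × 12090 m = 1.524×10^8 Pa = 1.524 kbar
Total = 0.02420 + 0.2041 + 1.524 = 1.7524 kbar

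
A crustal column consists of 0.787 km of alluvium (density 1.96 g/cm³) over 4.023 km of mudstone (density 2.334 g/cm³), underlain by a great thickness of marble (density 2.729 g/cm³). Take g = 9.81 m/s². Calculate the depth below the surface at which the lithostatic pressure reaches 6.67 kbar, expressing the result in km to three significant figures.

Pressure at base of upper layers: 1960×9.81×787 + 2334×9.81×4023 = 1.072×10^8 Pa = 1.072 kbar
Remaining pressure to be supplied by marble: 6.670×10^8 − 1.072×10^8 = 5.598×10^8 Pa
Additional depth in marble = 5.598×10^8 Pa / (2729 kg/m³ × 9.81 m/s²) = 20909 m
Total depth = 4810 m + 20909 m = 25719 m
= 25.719 km

25.7 km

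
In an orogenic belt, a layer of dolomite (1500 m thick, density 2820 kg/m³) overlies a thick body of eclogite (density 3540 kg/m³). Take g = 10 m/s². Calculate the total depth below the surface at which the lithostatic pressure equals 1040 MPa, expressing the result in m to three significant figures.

Pressure at base of upper layers: 2820×10×1500 = 4.230×10^7 Pa = 42.30 MPa
Remaining pressure to be supplied by eclogite: 1.040×10^9 − 4.230×10^7 = 9.977×10^8 Pa
Additional depth in eclogite = 9.977×10^8 Pa / (3540 kg/m³ × 10 m/s²) = 28184 m
Total depth = 1500 m + 28184 m = 29684 m

29700 m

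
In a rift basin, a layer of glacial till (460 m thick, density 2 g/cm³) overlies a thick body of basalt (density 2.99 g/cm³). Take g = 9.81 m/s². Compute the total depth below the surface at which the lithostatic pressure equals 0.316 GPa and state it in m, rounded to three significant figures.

10900 m

Pressure at base of upper layers: 2000×9.81×460 = 9.025×10^6 Pa = 9.025×10^-3 GPa
Remaining pressure to be supplied by basalt: 3.160×10^8 − 9.025×10^6 = 3.070×10^8 Pa
Additional depth in basalt = 3.070×10^8 Pa / (2990 kg/m³ × 9.81 m/s²) = 10466 m
Total depth = 460 m + 10466 m = 10926 m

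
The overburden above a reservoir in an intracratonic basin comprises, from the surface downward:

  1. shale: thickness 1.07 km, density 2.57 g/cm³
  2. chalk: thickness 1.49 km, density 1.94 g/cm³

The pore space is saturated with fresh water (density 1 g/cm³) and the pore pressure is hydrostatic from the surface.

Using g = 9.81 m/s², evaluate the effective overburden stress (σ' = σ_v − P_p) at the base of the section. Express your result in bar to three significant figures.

302 bar

Overburden (lithostatic) stress σ_v:
shale: 2570 kg/m³ × 9.81 m/s² × 1070 m = 2.698×10^7 Pa = 26.98 MPa
chalk: 1940 kg/m³ × 9.81 m/s² × 1490 m = 2.836×10^7 Pa = 28.36 MPa
Total = 26.98 + 28.36 = 55.333 MPa
Pore pressure P_p = 1000 kg/m³ × 9.81 m/s² × 2560 m = 2.511×10^7 Pa = 25.11 MPa
Effective stress σ' = σ_v − P_p = 55.33 − 25.11 = 30.220 MPa = 302.20 bar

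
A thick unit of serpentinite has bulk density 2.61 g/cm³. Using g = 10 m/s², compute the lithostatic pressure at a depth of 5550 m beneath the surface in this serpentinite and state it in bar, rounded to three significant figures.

serpentinite: 2610 kg/m³ × 10 m/s² × 5550 m = 1.449×10^8 Pa = 1449 bar

1450 bar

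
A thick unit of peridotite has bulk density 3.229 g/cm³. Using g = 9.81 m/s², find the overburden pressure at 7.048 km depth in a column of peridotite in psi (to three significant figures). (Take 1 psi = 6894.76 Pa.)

32400 psi

peridotite: 3229 kg/m³ × 9.81 m/s² × 7048 m = 2.233×10^8 Pa = 32381 psi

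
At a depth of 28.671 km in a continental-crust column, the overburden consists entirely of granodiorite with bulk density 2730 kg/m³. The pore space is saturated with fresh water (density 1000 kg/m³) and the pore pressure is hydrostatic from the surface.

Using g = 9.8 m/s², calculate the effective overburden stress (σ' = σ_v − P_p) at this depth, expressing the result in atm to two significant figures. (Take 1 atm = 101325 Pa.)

4800 atm

Overburden (lithostatic) stress σ_v:
granodiorite: 2730 kg/m³ × 9.8 m/s² × 28671 m = 7.671×10^8 Pa = 767.1 MPa
Pore pressure P_p = 1000 kg/m³ × 9.8 m/s² × 28671 m = 2.810×10^8 Pa = 281.0 MPa
Effective stress σ' = σ_v − P_p = 767.1 − 281.0 = 486.09 MPa = 4797.3 atm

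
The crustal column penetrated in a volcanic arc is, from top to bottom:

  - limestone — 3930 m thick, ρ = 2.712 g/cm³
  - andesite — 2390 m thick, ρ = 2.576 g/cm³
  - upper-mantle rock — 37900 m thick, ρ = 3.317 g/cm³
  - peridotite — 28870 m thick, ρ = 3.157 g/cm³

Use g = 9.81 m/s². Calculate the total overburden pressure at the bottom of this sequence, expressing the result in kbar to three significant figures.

limestone: 2712 kg/m³ × 9.81 m/s² × 3930 m = 1.046×10^8 Pa = 1.046 kbar
andesite: 2576 kg/m³ × 9.81 m/s² × 2390 m = 6.040×10^7 Pa = 0.6040 kbar
upper-mantle rock: 3317 kg/m³ × 9.81 m/s² × 37900 m = 1.233×10^9 Pa = 12.33 kbar
peridotite: 3157 kg/m³ × 9.81 m/s² × 28870 m = 8.941×10^8 Pa = 8.941 kbar
Total = 1.046 + 0.6040 + 12.33 + 8.941 = 22.923 kbar

22.9 kbar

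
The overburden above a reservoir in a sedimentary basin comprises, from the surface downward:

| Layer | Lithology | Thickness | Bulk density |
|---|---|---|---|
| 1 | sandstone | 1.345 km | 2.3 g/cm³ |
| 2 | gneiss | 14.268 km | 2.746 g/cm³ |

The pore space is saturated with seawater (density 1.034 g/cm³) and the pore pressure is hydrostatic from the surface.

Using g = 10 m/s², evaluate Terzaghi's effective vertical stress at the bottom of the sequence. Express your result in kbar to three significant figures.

2.61 kbar

Overburden (lithostatic) stress σ_v:
sandstone: 2300 kg/m³ × 10 m/s² × 1345 m = 3.094×10^7 Pa = 30.93 MPa
gneiss: 2746 kg/m³ × 10 m/s² × 14268 m = 3.918×10^8 Pa = 391.8 MPa
Total = 30.93 + 391.8 = 422.73 MPa
Pore pressure P_p = 1034 kg/m³ × 10 m/s² × 15613 m = 1.614×10^8 Pa = 161.4 MPa
Effective stress σ' = σ_v − P_p = 422.7 − 161.4 = 261.30 MPa = 2.6130 kbar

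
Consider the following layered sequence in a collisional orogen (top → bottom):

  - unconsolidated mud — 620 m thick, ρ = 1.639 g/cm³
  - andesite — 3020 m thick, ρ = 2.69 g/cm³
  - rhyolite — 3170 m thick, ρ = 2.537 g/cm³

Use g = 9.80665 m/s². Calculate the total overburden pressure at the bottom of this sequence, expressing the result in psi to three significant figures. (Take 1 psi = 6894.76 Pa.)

24400 psi

unconsolidated mud: 1639 kg/m³ × 9.80665 m/s² × 620 m = 9.965×10^6 Pa = 1445 psi
andesite: 2690 kg/m³ × 9.80665 m/s² × 3020 m = 7.967×10^7 Pa = 11555 psi
rhyolite: 2537 kg/m³ × 9.80665 m/s² × 3170 m = 7.887×10^7 Pa = 11439 psi
Total = 1445 + 11555 + 11439 = 24439 psi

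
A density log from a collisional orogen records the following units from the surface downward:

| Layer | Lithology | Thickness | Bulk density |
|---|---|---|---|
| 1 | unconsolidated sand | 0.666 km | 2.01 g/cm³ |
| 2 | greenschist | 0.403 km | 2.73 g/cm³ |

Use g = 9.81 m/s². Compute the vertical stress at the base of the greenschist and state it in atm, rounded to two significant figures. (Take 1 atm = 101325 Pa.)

240 atm

unconsolidated sand: 2010 kg/m³ × 9.81 m/s² × 666 m = 1.313×10^7 Pa = 129.6 atm
greenschist: 2730 kg/m³ × 9.81 m/s² × 403 m = 1.079×10^7 Pa = 106.5 atm
Total = 129.6 + 106.5 = 236.12 atm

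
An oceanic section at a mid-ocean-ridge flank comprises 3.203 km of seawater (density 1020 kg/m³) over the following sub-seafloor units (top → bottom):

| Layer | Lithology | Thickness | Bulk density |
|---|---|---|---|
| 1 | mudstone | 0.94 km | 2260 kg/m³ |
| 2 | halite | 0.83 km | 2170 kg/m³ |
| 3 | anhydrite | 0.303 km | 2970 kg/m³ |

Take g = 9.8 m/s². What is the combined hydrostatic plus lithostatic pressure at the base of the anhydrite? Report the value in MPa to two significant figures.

seawater: 1020 kg/m³ × 9.8 m/s² × 3203 m = 3.202×10^7 Pa = 32.02 MPa
mudstone: 2260 kg/m³ × 9.8 m/s² × 940 m = 2.082×10^7 Pa = 20.82 MPa
halite: 2170 kg/m³ × 9.8 m/s² × 830 m = 1.765×10^7 Pa = 17.65 MPa
anhydrite: 2970 kg/m³ × 9.8 m/s² × 303 m = 8.819×10^6 Pa = 8.819 MPa
Total = 32.02 + 20.82 + 17.65 + 8.819 = 79.306 MPa

79 MPa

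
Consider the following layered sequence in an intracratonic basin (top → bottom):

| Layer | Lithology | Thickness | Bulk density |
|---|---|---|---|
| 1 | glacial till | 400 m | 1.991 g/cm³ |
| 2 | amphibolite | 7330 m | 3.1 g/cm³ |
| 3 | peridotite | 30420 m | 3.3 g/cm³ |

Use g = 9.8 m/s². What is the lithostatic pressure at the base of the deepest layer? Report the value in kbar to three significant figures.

12.1 kbar

glacial till: 1991 kg/m³ × 9.8 m/s² × 400 m = 7.805×10^6 Pa = 0.07805 kbar
amphibolite: 3100 kg/m³ × 9.8 m/s² × 7330 m = 2.227×10^8 Pa = 2.227 kbar
peridotite: 3300 kg/m³ × 9.8 m/s² × 30420 m = 9.838×10^8 Pa = 9.838 kbar
Total = 0.07805 + 2.227 + 9.838 = 12.143 kbar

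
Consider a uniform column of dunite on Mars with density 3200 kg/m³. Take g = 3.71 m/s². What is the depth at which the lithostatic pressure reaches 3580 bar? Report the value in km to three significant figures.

30.2 km

h = P/(ρg) = 3580 bar / (3200 kg/m³ × 3.71 m/s²) = 3.580×10^8 Pa / 11872 Pa/m = 30155 m
= 30.155 km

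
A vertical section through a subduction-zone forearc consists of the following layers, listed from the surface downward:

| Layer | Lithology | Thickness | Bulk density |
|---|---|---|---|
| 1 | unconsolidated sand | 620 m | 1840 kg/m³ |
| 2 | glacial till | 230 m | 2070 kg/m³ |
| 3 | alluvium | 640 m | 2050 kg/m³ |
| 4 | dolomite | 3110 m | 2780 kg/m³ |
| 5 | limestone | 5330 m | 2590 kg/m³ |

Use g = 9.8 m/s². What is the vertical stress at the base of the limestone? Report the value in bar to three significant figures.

unconsolidated sand: 1840 kg/m³ × 9.8 m/s² × 620 m = 1.118×10^7 Pa = 111.8 bar
glacial till: 2070 kg/m³ × 9.8 m/s² × 230 m = 4.666×10^6 Pa = 46.66 bar
alluvium: 2050 kg/m³ × 9.8 m/s² × 640 m = 1.286×10^7 Pa = 128.6 bar
dolomite: 2780 kg/m³ × 9.8 m/s² × 3110 m = 8.473×10^7 Pa = 847.3 bar
limestone: 2590 kg/m³ × 9.8 m/s² × 5330 m = 1.353×10^8 Pa = 1353 bar
Total = 111.8 + 46.66 + 128.6 + 847.3 + 1353 = 2487.2 bar

2490 bar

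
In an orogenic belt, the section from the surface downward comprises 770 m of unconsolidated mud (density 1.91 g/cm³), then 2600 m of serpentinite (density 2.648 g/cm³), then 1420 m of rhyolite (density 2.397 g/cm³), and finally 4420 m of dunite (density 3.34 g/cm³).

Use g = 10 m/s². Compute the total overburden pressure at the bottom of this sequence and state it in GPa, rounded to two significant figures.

unconsolidated mud: 1910 kg/m³ × 10 m/s² × 770 m = 1.471×10^7 Pa = 0.01471 GPa
serpentinite: 2648 kg/m³ × 10 m/s² × 2600 m = 6.885×10^7 Pa = 0.06885 GPa
rhyolite: 2397 kg/m³ × 10 m/s² × 1420 m = 3.404×10^7 Pa = 0.03404 GPa
dunite: 3340 kg/m³ × 10 m/s² × 4420 m = 1.476×10^8 Pa = 0.1476 GPa
Total = 0.01471 + 0.06885 + 0.03404 + 0.1476 = 0.26522 GPa

0.27 GPa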